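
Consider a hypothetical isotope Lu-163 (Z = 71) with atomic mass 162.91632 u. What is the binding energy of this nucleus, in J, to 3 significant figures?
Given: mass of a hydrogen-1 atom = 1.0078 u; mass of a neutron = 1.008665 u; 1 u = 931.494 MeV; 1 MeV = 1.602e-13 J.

2.14e-10 J

Σm = 71·m(¹H) + 92·m_n = 71.5538 + 92.797180 = 164.350980 u
The mass defect is 164.350980 − 162.91632 = 1.434660 u.
E_B = 1.434660 × 931.494 = 1336.38 MeV
In joules: 1336.38 MeV × 1.602e-13 J/MeV = 2.1409e-10 J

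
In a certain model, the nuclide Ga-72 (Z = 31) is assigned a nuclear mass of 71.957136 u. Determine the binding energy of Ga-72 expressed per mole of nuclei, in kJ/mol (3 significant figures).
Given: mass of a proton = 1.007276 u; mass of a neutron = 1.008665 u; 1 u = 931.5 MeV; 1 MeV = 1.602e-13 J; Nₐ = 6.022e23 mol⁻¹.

5.60e+10 kJ/mol

The nucleus contains 31 protons and 72 − 31 = 41 neutrons.
Mass of separated nucleons = 31(1.007276) + 41(1.008665) = 31.225556 + 41.355265 = 72.580821 u
The mass defect is 72.580821 − 71.957136 = 0.623685 u.
Converting to energy: 0.623685 u × 931.5 MeV/u = 580.963 MeV
Per nucleus in joules: 580.963 MeV × 1.602e-13 J/MeV = 9.3070e-11 J
Per mole: 9.3070e-11 J × 6.022e23 mol⁻¹ = 5.6047e+13 J/mol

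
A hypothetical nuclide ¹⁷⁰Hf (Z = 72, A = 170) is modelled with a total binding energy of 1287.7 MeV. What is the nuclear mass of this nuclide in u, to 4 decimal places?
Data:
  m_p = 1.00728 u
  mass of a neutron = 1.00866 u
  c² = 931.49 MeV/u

Mass defect = 1287.7 MeV / (931.49 MeV/u) = 1.382409 u
Constituent mass = 72(1.00728) + 98(1.00866) = 171.37284 u
Nuclear mass = 171.37284 − 1.382409 = 169.990431 u ≈ 169.9904 u (to 4 decimal places)

169.9904 u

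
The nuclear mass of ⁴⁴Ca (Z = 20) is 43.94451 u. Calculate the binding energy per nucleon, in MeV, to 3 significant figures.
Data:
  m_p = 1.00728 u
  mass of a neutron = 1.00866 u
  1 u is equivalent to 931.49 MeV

Z = 20, so N = A − Z = 44 − 20 = 24.
Total constituent mass: 20 × 1.00728 + 24 × 1.00866 = 44.35344 u
Mass defect Δm = 44.35344 − 43.94451 = 0.40893 u
E_B = 0.40893 × 931.49 = 380.914 MeV
Per nucleon: 380.914 / 44 = 8.657 MeV

8.66 MeV/nucleon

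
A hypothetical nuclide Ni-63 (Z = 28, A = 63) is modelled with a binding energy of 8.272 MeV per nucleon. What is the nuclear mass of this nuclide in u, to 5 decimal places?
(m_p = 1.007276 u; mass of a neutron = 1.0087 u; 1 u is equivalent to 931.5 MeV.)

62.94877 u

Total binding energy = 63 × 8.272 = 521.136 MeV
Mass defect = 521.136 MeV / (931.5 MeV/u) = 0.5594589 u
Constituent mass = 28(1.007276) + 35(1.0087) = 63.508228 u
Nuclear mass = 63.508228 − 0.5594589 = 62.9487691 u ≈ 62.94877 u (to 5 decimal places)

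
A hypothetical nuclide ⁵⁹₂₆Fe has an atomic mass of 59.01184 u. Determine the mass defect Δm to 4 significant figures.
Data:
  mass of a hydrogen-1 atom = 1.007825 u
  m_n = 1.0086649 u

Total constituent mass: 26 × 1.007825 + 33 × 1.0086649 = 59.4893917 u
Δm = 59.4893917 − 59.01184 = 0.4775517 u

0.4776 u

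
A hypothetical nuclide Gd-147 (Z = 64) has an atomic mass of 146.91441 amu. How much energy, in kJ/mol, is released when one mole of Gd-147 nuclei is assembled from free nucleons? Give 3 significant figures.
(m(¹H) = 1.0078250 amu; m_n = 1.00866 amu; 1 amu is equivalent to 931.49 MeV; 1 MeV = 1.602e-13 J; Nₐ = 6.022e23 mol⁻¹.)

Z = 64, so N = A − Z = 147 − 64 = 83.
Total constituent mass: 64 × 1.0078250 + 83 × 1.00866 = 148.2195800 amu
Δm = 148.2195800 − 146.91441 = 1.3051700 amu
E_B = 1.3051700 × 931.49 = 1215.75 MeV
Per nucleus in joules: 1215.75 MeV × 1.602e-13 J/MeV = 1.9476e-10 J
Per mole: 1.9476e-10 J × 6.022e23 mol⁻¹ = 1.1728e+14 J/mol

1.17e+11 kJ/mol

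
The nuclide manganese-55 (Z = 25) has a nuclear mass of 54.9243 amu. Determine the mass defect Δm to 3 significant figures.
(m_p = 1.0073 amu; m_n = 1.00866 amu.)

Σm = 25·m_p + 30·m_n = 25.1825 + 30.25980 = 55.44230 amu
The mass defect is 55.44230 − 54.9243 = 0.51800 amu.

0.518 amu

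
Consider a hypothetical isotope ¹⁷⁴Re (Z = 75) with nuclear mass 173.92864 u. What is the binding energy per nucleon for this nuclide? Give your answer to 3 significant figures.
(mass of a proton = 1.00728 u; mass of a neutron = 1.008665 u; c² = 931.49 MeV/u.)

7.90 MeV/nucleon

Total constituent mass: 75 × 1.00728 + 99 × 1.008665 = 175.403835 u
Δm = 175.403835 − 173.92864 = 1.475195 u
Binding energy = Δm·c² = 1.475195 × 931.49 MeV/u = 1374.13 MeV
Per nucleon: 1374.13 / 174 = 7.897 MeV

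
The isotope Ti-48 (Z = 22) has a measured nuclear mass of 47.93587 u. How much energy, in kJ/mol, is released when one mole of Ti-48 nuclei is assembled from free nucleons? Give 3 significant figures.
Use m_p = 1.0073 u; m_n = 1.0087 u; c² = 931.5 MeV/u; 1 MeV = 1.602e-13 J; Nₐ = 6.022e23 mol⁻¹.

4.05e+10 kJ/mol

Mass of separated nucleons = 22(1.0073) + 26(1.0087) = 22.1606 + 26.2262 = 48.3868 u
Mass defect Δm = 48.3868 − 47.93587 = 0.45093 u
Converting to energy: 0.45093 u × 931.5 MeV/u = 420.041 MeV
Per nucleus in joules: 420.041 MeV × 1.602e-13 J/MeV = 6.7291e-11 J
Per mole: 6.7291e-11 J × 6.022e23 mol⁻¹ = 4.0523e+13 J/mol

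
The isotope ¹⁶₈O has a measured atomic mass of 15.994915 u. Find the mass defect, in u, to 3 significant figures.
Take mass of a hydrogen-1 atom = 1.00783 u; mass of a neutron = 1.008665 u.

0.137 u

With 8 protons and 8 neutrons (A = 16):
Mass of separated nucleons = 8(1.00783) + 8(1.008665) = 8.06264 + 8.069320 = 16.131960 u
Mass defect Δm = 16.131960 − 15.994915 = 0.137045 u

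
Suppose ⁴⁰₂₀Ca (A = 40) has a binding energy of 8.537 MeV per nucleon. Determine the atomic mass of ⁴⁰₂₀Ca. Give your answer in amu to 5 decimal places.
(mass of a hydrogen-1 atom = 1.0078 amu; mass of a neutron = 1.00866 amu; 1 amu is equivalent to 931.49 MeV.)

Total binding energy = 40 × 8.537 = 341.480 MeV
Mass defect = 341.480 MeV / (931.49 MeV/amu) = 0.3665955 amu
Constituent mass = 20(1.0078) + 20(1.00866) = 40.32920 amu
Atomic mass = 40.32920 − 0.3665955 = 39.9626045 amu ≈ 39.96260 amu (to 5 decimal places)

39.96260 amu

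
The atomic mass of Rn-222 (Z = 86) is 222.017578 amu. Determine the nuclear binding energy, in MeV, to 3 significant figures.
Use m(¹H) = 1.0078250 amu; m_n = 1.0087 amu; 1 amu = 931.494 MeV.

1710 MeV

The nucleus contains 86 protons and 222 − 86 = 136 neutrons.
Mass of separated nucleons = 86(1.0078250) + 136(1.0087) = 86.6729500 + 137.1832 = 223.8561500 amu
Mass defect Δm = 223.8561500 − 222.017578 = 1.8385720 amu
E_B = 1.8385720 × 931.494 = 1712.62 MeV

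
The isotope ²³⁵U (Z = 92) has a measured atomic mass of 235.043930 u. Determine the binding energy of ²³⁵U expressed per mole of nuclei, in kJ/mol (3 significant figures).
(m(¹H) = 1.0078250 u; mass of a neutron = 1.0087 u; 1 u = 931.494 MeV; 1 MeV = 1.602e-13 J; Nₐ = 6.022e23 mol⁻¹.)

1.73e+11 kJ/mol

Mass of separated nucleons = 92(1.0078250) + 143(1.0087) = 92.7199000 + 144.2441 = 236.9640000 u
The mass defect is 236.9640000 − 235.043930 = 1.9200700 u.
Converting to energy: 1.9200700 u × 931.494 MeV/u = 1788.53 MeV
Per nucleus in joules: 1788.53 MeV × 1.602e-13 J/MeV = 2.8652e-10 J
Per mole: 2.8652e-10 J × 6.022e23 mol⁻¹ = 1.7254e+14 J/mol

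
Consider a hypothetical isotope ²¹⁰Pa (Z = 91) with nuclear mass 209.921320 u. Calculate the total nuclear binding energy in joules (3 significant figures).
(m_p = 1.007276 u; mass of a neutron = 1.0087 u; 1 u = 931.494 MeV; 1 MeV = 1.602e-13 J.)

The nucleus contains 91 protons and 210 − 91 = 119 neutrons.
Σm = 91·m_p + 119·m_n = 91.662116 + 120.0353 = 211.697416 u
The mass defect is 211.697416 − 209.921320 = 1.776096 u.
Converting to energy: 1.776096 u × 931.494 MeV/u = 1654.42 MeV
In joules: 1654.42 MeV × 1.602e-13 J/MeV = 2.6504e-10 J

2.65e-10 J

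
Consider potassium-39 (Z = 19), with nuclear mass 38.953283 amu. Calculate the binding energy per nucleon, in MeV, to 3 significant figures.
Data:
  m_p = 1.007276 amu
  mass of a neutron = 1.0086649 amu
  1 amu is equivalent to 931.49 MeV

With 19 protons and 20 neutrons (A = 39):
Σm = 19·m_p + 20·m_n = 19.138244 + 20.1732980 = 39.3115420 amu
Mass defect Δm = 39.3115420 − 38.953283 = 0.3582590 amu
Binding energy = Δm·c² = 0.3582590 × 931.49 MeV/amu = 333.715 MeV
BE/A = 333.715 MeV / 39 = 8.557 MeV/nucleon

8.56 MeV/nucleon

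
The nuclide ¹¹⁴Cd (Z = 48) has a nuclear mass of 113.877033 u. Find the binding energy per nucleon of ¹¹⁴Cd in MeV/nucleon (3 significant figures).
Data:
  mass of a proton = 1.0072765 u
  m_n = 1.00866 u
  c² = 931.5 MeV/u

Z = 48, so N = A − Z = 114 − 48 = 66.
Σm = 48·m_p + 66·m_n = 48.3492720 + 66.57156 = 114.9208320 u
The mass defect is 114.9208320 − 113.877033 = 1.0437990 u.
E_B = 1.0437990 × 931.5 = 972.299 MeV
BE/A = 972.299 MeV / 114 = 8.529 MeV/nucleon

8.53 MeV/nucleon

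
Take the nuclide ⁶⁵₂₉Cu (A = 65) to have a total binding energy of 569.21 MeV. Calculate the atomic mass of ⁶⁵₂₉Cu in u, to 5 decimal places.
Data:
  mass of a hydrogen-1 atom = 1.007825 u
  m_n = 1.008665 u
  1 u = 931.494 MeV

64.92779 u

Mass defect = 569.21 MeV / (931.494 MeV/u) = 0.6110721 u
Constituent mass = 29(1.007825) + 36(1.008665) = 65.538865 u
Atomic mass = 65.538865 − 0.6110721 = 64.9277929 u ≈ 64.92779 u (to 5 decimal places)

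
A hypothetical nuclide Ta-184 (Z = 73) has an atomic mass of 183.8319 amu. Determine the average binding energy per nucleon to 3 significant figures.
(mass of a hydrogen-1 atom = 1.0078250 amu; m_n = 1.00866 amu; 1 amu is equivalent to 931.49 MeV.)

8.61 MeV/nucleon

The nucleus contains 73 protons and 184 − 73 = 111 neutrons.
Mass of separated nucleons = 73(1.0078250) + 111(1.00866) = 73.5712250 + 111.96126 = 185.5324850 amu
Δm = 185.5324850 − 183.8319 = 1.7005850 amu
E_B = 1.7005850 × 931.49 = 1584.08 MeV
Per nucleon: 1584.08 / 184 = 8.609 MeV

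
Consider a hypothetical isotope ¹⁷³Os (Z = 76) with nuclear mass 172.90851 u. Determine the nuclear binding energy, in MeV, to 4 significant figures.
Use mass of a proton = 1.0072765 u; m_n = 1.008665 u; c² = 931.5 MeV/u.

1383 MeV

Σm = 76·m_p + 97·m_n = 76.5530140 + 97.840505 = 174.3935190 u
Mass defect Δm = 174.3935190 − 172.90851 = 1.4850090 u
Binding energy = Δm·c² = 1.4850090 × 931.5 MeV/u = 1383.29 MeV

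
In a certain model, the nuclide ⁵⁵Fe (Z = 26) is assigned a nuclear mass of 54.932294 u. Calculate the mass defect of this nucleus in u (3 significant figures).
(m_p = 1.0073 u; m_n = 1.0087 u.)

0.510 u

Z = 26, so N = A − Z = 55 − 26 = 29.
Σm = 26·m_p + 29·m_n = 26.1898 + 29.2523 = 55.4421 u
The mass defect is 55.4421 − 54.932294 = 0.509806 u.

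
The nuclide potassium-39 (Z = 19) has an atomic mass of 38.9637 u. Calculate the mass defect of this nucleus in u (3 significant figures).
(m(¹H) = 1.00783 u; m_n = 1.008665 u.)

0.358 u

The nucleus contains 19 protons and 39 − 19 = 20 neutrons.
Mass of separated nucleons = 19(1.00783) + 20(1.008665) = 19.14877 + 20.173300 = 39.322070 u
The mass defect is 39.322070 − 38.9637 = 0.358370 u.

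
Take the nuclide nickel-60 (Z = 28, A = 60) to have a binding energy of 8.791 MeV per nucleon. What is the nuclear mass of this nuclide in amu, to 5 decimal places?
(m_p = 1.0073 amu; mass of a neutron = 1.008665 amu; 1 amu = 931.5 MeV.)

59.91543 amu

Total binding energy = 60 × 8.791 = 527.460 MeV
Mass defect = 527.460 MeV / (931.5 MeV/amu) = 0.5662480 amu
Constituent mass = 28(1.0073) + 32(1.008665) = 60.481680 amu
Nuclear mass = 60.481680 − 0.5662480 = 59.9154320 amu ≈ 59.91543 amu (to 5 decimal places)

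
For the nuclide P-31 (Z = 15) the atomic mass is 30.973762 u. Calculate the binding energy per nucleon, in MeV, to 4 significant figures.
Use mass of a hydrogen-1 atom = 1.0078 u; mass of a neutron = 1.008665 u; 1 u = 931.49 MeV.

8.470 MeV/nucleon

With 15 protons and 16 neutrons (A = 31):
Mass of separated nucleons = 15(1.0078) + 16(1.008665) = 15.1170 + 16.138640 = 31.255640 u
The mass defect is 31.255640 − 30.973762 = 0.281878 u.
Binding energy = Δm·c² = 0.281878 × 931.49 MeV/u = 262.567 MeV
Per nucleon: 262.567 / 31 = 8.470 MeV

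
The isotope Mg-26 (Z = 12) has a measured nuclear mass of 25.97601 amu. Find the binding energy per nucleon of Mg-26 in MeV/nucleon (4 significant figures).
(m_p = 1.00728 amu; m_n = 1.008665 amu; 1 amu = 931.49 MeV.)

Σm = 12·m_p + 14·m_n = 12.08736 + 14.121310 = 26.208670 amu
Δm = 26.208670 − 25.97601 = 0.232660 amu
E_B = 0.232660 × 931.49 = 216.720 MeV
BE/A = 216.720 MeV / 26 = 8.335 MeV/nucleon

8.335 MeV/nucleon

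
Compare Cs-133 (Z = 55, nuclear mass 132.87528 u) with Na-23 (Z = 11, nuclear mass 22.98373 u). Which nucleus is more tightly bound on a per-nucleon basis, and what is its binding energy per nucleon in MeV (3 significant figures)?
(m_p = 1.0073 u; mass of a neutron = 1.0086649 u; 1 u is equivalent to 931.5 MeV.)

Cs-133: Σm = 55(1.0073) + 78(1.0086649) = 134.0773622 u; Δm = 1.2020822 u; E_B = 1119.7 MeV; E_B/A = 8.419 MeV
Na-23: Σm = 11(1.0073) + 12(1.0086649) = 23.1842788 u; Δm = 0.2005488 u; E_B = 186.81 MeV; E_B/A = 8.122 MeV
Cs-133 has the higher binding energy per nucleon, so it is the more tightly bound nucleus.

Cs-133; 8.42 MeV/nucleon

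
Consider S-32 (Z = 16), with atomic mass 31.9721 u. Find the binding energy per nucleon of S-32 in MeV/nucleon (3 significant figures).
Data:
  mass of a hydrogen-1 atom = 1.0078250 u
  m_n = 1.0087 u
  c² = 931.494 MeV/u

The nucleus contains 16 protons and 32 − 16 = 16 neutrons.
Mass of separated nucleons = 16(1.0078250) + 16(1.0087) = 16.1252000 + 16.1392 = 32.2644000 u
Δm = 32.2644000 − 31.9721 = 0.2923000 u
Binding energy = Δm·c² = 0.2923000 × 931.494 MeV/u = 272.276 MeV
Dividing by A = 32 gives 8.509 MeV per nucleon.

8.51 MeV/nucleon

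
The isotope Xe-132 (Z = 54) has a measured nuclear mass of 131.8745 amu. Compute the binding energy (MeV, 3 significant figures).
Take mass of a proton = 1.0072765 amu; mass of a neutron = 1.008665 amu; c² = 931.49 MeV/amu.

1110 MeV

The nucleus contains 54 protons and 132 − 54 = 78 neutrons.
Mass of separated nucleons = 54(1.0072765) + 78(1.008665) = 54.3929310 + 78.675870 = 133.0688010 amu
Mass defect Δm = 133.0688010 − 131.8745 = 1.1943010 amu
Converting to energy: 1.1943010 amu × 931.49 MeV/amu = 1112.48 MeV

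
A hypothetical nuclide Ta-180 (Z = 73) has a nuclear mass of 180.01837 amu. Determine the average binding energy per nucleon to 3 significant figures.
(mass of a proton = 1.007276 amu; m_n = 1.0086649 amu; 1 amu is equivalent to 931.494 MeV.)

7.45 MeV/nucleon

Z = 73, so N = A − Z = 180 − 73 = 107.
Total constituent mass: 73 × 1.007276 + 107 × 1.0086649 = 181.4582923 amu
Mass defect Δm = 181.4582923 − 180.01837 = 1.4399223 amu
E_B = 1.4399223 × 931.494 = 1341.28 MeV
Dividing by A = 180 gives 7.452 MeV per nucleon.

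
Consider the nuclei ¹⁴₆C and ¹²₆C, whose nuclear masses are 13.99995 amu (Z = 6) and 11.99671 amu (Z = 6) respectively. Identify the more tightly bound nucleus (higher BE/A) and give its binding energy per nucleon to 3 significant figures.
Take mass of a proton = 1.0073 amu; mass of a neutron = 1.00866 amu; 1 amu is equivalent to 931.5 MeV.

¹⁴₆C: Σm = 6(1.0073) + 8(1.00866) = 14.11308 amu; Δm = 0.11313 amu; E_B = 105.38 MeV; E_B/A = 7.527 MeV
¹²₆C: Σm = 6(1.0073) + 6(1.00866) = 12.09576 amu; Δm = 0.09905 amu; E_B = 92.265 MeV; E_B/A = 7.689 MeV
¹²₆C has the higher binding energy per nucleon, so it is the more tightly bound nucleus.

¹²₆C; 7.69 MeV/nucleon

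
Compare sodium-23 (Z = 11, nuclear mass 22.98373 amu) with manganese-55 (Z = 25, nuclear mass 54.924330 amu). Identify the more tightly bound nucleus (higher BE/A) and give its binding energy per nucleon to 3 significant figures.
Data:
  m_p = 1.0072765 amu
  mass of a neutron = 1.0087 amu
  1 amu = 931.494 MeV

manganese-55; 8.78 MeV/nucleon

sodium-23: Σm = 11(1.0072765) + 12(1.0087) = 23.1844415 amu; Δm = 0.2007115 amu; E_B = 186.96 MeV; E_B/A = 8.129 MeV
manganese-55: Σm = 25(1.0072765) + 30(1.0087) = 55.4429125 amu; Δm = 0.5185825 amu; E_B = 483.06 MeV; E_B/A = 8.783 MeV
manganese-55 has the higher binding energy per nucleon, so it is the more tightly bound nucleus.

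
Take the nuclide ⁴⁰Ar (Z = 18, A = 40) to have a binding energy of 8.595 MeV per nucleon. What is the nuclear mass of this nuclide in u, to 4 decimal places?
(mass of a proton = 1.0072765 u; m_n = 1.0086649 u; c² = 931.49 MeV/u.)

39.9525 u

Total binding energy = 40 × 8.595 = 343.800 MeV
Mass defect = 343.800 MeV / (931.49 MeV/u) = 0.369086 u
Constituent mass = 18(1.0072765) + 22(1.0086649) = 40.3216048 u
Nuclear mass = 40.3216048 − 0.369086 = 39.9525188 u ≈ 39.9525 u (to 4 decimal places)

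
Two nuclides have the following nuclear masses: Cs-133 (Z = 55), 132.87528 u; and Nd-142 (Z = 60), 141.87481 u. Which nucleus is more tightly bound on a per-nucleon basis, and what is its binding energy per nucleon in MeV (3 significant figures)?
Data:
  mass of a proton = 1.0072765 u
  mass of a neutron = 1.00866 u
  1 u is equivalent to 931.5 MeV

Cs-133: Σm = 55(1.0072765) + 78(1.00866) = 134.0756875 u; Δm = 1.2004075 u; E_B = 1118.18 MeV; E_B/A = 8.407 MeV
Nd-142: Σm = 60(1.0072765) + 82(1.00866) = 143.1467100 u; Δm = 1.2719000 u; E_B = 1184.77 MeV; E_B/A = 8.343 MeV
Cs-133 has the higher binding energy per nucleon, so it is the more tightly bound nucleus.

Cs-133; 8.41 MeV/nucleon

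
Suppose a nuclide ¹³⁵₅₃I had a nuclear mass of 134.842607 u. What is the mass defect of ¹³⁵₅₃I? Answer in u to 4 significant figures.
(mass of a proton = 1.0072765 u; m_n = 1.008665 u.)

1.254 u

Total constituent mass: 53 × 1.0072765 + 82 × 1.008665 = 136.0961845 u
Δm = 136.0961845 − 134.842607 = 1.2535775 u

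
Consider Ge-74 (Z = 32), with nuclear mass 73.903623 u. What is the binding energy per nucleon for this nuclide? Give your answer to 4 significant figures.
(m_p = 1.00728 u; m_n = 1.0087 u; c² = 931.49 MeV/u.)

8.745 MeV/nucleon

Σm = 32·m_p + 42·m_n = 32.23296 + 42.3654 = 74.59836 u
Δm = 74.59836 − 73.903623 = 0.694737 u
E_B = 0.694737 × 931.49 = 647.141 MeV
Dividing by A = 74 gives 8.745 MeV per nucleon.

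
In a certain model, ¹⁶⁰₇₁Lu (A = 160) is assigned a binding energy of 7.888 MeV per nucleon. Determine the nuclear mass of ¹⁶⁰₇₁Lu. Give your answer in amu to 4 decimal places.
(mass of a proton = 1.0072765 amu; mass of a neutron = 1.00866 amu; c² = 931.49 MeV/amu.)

Total binding energy = 160 × 7.888 = 1262.080 MeV
Mass defect = 1262.080 MeV / (931.49 MeV/amu) = 1.354905 amu
Constituent mass = 71(1.0072765) + 89(1.00866) = 161.2873715 amu
Nuclear mass = 161.2873715 − 1.354905 = 159.9324665 amu ≈ 159.9325 amu (to 4 decimal places)

159.9325 amu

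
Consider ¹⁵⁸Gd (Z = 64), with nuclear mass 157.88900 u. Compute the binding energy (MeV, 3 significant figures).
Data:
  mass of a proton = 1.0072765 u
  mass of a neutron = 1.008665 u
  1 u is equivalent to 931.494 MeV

With 64 protons and 94 neutrons (A = 158):
Σm = 64·m_p + 94·m_n = 64.4656960 + 94.814510 = 159.2802060 u
Δm = 159.2802060 − 157.88900 = 1.3912060 u
Converting to energy: 1.3912060 u × 931.494 MeV/u = 1295.90 MeV

1300 MeV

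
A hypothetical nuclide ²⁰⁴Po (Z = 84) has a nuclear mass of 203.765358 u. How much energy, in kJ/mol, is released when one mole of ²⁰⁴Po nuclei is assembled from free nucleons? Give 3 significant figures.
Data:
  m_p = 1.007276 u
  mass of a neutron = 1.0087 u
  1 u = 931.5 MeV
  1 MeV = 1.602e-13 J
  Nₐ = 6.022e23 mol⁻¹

Z = 84, so N = A − Z = 204 − 84 = 120.
Σm = 84·m_p + 120·m_n = 84.611184 + 121.0440 = 205.655184 u
Mass defect Δm = 205.655184 − 203.765358 = 1.889826 u
Binding energy = Δm·c² = 1.889826 × 931.5 MeV/u = 1760.37 MeV
Per nucleus in joules: 1760.37 MeV × 1.602e-13 J/MeV = 2.8201e-10 J
Per mole: 2.8201e-10 J × 6.022e23 mol⁻¹ = 1.6983e+14 J/mol

1.70e+11 kJ/mol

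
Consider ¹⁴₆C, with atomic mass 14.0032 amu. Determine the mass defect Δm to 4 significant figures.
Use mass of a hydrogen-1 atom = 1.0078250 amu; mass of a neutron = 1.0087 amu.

0.1134 amu

Mass of separated nucleons = 6(1.0078250) + 8(1.0087) = 6.0469500 + 8.0696 = 14.1165500 amu
Δm = 14.1165500 − 14.0032 = 0.1133500 amu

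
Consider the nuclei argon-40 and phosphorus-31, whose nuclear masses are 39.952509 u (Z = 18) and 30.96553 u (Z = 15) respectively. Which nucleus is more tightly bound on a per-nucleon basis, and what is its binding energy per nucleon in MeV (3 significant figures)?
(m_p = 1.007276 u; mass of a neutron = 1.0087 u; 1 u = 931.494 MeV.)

argon-40; 8.61 MeV/nucleon

argon-40: Σm = 18(1.007276) + 22(1.0087) = 40.322368 u; Δm = 0.369859 u; E_B = 344.52 MeV; E_B/A = 8.613 MeV
phosphorus-31: Σm = 15(1.007276) + 16(1.0087) = 31.248340 u; Δm = 0.282810 u; E_B = 263.44 MeV; E_B/A = 8.498 MeV
argon-40 has the higher binding energy per nucleon, so it is the more tightly bound nucleus.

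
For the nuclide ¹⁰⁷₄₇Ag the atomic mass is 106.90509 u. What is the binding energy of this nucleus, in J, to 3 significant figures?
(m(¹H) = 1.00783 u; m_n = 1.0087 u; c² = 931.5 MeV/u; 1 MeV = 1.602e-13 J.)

1.47e-10 J

With 47 protons and 60 neutrons (A = 107):
Total constituent mass: 47 × 1.00783 + 60 × 1.0087 = 107.89001 u
Δm = 107.89001 − 106.90509 = 0.98492 u
E_B = 0.98492 × 931.5 = 917.453 MeV
In joules: 917.453 MeV × 1.602e-13 J/MeV = 1.4698e-10 J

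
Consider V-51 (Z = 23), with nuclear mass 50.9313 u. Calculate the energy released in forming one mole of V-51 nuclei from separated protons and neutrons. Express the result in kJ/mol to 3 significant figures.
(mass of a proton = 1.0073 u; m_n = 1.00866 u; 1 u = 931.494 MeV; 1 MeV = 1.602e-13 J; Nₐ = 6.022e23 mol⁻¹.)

4.31e+10 kJ/mol

With 23 protons and 28 neutrons (A = 51):
Σm = 23·m_p + 28·m_n = 23.1679 + 28.24248 = 51.41038 u
Δm = 51.41038 − 50.9313 = 0.47908 u
E_B = 0.47908 × 931.494 = 446.260 MeV
Per nucleus in joules: 446.260 MeV × 1.602e-13 J/MeV = 7.1491e-11 J
Per mole: 7.1491e-11 J × 6.022e23 mol⁻¹ = 4.3052e+13 J/mol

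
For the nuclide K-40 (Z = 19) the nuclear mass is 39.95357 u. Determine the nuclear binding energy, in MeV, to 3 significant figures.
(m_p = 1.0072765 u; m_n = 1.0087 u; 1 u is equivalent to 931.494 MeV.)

With 19 protons and 21 neutrons (A = 40):
Σm = 19·m_p + 21·m_n = 19.1382535 + 21.1827 = 40.3209535 u
Mass defect Δm = 40.3209535 − 39.95357 = 0.3673835 u
E_B = 0.3673835 × 931.494 = 342.216 MeV

342 MeV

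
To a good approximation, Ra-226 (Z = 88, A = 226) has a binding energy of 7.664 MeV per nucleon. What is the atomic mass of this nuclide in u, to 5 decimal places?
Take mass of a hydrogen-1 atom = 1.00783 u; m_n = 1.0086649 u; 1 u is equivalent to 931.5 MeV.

Total binding energy = 226 × 7.664 = 1732.064 MeV
Mass defect = 1732.064 MeV / (931.5 MeV/u) = 1.8594353 u
Constituent mass = 88(1.00783) + 138(1.0086649) = 227.8847962 u
Atomic mass = 227.8847962 − 1.8594353 = 226.0253609 u ≈ 226.02536 u (to 5 decimal places)

226.02536 u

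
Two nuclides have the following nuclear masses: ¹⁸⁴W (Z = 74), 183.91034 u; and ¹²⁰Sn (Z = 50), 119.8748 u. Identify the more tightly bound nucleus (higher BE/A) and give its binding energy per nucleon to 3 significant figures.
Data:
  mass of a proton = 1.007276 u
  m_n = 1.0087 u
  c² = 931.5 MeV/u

¹⁸⁴W: Σm = 74(1.007276) + 110(1.0087) = 185.495424 u; Δm = 1.585084 u; E_B = 1476.5 MeV; E_B/A = 8.024 MeV
¹²⁰Sn: Σm = 50(1.007276) + 70(1.0087) = 120.972800 u; Δm = 1.098000 u; E_B = 1022.8 MeV; E_B/A = 8.523 MeV
¹²⁰Sn has the higher binding energy per nucleon, so it is the more tightly bound nucleus.

¹²⁰Sn; 8.52 MeV/nucleon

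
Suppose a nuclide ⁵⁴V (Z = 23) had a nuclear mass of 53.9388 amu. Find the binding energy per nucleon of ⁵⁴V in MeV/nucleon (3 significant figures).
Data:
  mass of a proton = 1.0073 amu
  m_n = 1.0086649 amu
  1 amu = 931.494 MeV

Z = 23, so N = A − Z = 54 − 23 = 31.
Mass of separated nucleons = 23(1.0073) + 31(1.0086649) = 23.1679 + 31.2686119 = 54.4365119 amu
Δm = 54.4365119 − 53.9388 = 0.4977119 amu
Binding energy = Δm·c² = 0.4977119 × 931.494 MeV/amu = 463.616 MeV
Dividing by A = 54 gives 8.585 MeV per nucleon.

8.59 MeV/nucleon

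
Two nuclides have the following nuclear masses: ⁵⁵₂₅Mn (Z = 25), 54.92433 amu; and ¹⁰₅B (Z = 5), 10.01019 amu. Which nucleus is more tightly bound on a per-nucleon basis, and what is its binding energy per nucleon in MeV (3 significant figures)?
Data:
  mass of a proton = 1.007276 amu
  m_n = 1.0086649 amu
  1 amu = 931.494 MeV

⁵⁵₂₅Mn; 8.76 MeV/nucleon

⁵⁵₂₅Mn: Σm = 25(1.007276) + 30(1.0086649) = 55.4418470 amu; Δm = 0.5175170 amu; E_B = 482.064 MeV; E_B/A = 8.7648 MeV
¹⁰₅B: Σm = 5(1.007276) + 5(1.0086649) = 10.0797045 amu; Δm = 0.0695145 amu; E_B = 64.752 MeV; E_B/A = 6.475 MeV
⁵⁵₂₅Mn has the higher binding energy per nucleon, so it is the more tightly bound nucleus.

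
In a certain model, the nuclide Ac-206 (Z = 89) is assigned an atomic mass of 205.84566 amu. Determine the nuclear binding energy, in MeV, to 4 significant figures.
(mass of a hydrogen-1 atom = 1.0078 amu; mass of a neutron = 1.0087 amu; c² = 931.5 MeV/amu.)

Total constituent mass: 89 × 1.0078 + 117 × 1.0087 = 207.7121 amu
The mass defect is 207.7121 − 205.84566 = 1.86644 amu.
E_B = 1.86644 × 931.5 = 1738.59 MeV

1739 MeV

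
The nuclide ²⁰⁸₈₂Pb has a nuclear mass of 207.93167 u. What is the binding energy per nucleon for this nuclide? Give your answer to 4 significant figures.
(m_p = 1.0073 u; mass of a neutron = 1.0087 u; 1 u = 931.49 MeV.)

7.896 MeV/nucleon

The nucleus contains 82 protons and 208 − 82 = 126 neutrons.
Σm = 82·m_p + 126·m_n = 82.5986 + 127.0962 = 209.6948 u
Δm = 209.6948 − 207.93167 = 1.76313 u
Binding energy = Δm·c² = 1.76313 × 931.49 MeV/u = 1642.34 MeV
Dividing by A = 208 gives 7.896 MeV per nucleon.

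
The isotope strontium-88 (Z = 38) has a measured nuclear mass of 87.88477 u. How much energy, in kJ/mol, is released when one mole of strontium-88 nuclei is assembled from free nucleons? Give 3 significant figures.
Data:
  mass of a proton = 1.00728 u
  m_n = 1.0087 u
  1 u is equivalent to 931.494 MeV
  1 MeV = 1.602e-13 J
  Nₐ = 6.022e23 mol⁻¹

Total constituent mass: 38 × 1.00728 + 50 × 1.0087 = 88.71164 u
Mass defect Δm = 88.71164 − 87.88477 = 0.82687 u
Converting to energy: 0.82687 u × 931.494 MeV/u = 770.224 MeV
Per nucleus in joules: 770.224 MeV × 1.602e-13 J/MeV = 1.2339e-10 J
Per mole: 1.2339e-10 J × 6.022e23 mol⁻¹ = 7.4305e+13 J/mol

7.43e+10 kJ/mol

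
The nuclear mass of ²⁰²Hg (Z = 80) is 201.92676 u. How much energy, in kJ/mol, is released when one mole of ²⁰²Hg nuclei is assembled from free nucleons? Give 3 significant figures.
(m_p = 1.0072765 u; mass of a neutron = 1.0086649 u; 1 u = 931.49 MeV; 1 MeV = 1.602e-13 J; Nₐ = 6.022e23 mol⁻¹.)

1.54e+11 kJ/mol

The nucleus contains 80 protons and 202 − 80 = 122 neutrons.
Mass of separated nucleons = 80(1.0072765) + 122(1.0086649) = 80.5821200 + 123.0571178 = 203.6392378 u
Mass defect Δm = 203.6392378 − 201.92676 = 1.7124778 u
E_B = 1.7124778 × 931.49 = 1595.16 MeV
Per nucleus in joules: 1595.16 MeV × 1.602e-13 J/MeV = 2.5554e-10 J
Per mole: 2.5554e-10 J × 6.022e23 mol⁻¹ = 1.5389e+14 J/mol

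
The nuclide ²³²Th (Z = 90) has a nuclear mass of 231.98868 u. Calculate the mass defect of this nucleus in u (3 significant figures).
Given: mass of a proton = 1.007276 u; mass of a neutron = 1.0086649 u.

1.90 u

With 90 protons and 142 neutrons (A = 232):
Mass of separated nucleons = 90(1.007276) + 142(1.0086649) = 90.654840 + 143.2304158 = 233.8852558 u
Δm = 233.8852558 − 231.98868 = 1.8965758 u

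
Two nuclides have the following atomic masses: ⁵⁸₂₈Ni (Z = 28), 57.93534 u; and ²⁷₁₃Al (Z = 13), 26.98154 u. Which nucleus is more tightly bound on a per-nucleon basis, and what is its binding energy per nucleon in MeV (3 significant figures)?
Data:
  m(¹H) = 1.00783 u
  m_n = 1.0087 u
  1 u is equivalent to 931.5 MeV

⁵⁸₂₈Ni: Σm = 28(1.00783) + 30(1.0087) = 58.48024 u; Δm = 0.54490 u; E_B = 507.57 MeV; E_B/A = 8.751 MeV
²⁷₁₃Al: Σm = 13(1.00783) + 14(1.0087) = 27.22359 u; Δm = 0.24205 u; E_B = 225.47 MeV; E_B/A = 8.351 MeV
⁵⁸₂₈Ni has the higher binding energy per nucleon, so it is the more tightly bound nucleus.

⁵⁸₂₈Ni; 8.75 MeV/nucleon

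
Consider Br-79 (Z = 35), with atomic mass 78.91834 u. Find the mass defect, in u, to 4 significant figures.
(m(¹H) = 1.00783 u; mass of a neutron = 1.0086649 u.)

With 35 protons and 44 neutrons (A = 79):
Σm = 35·m(¹H) + 44·m_n = 35.27405 + 44.3812556 = 79.6553056 u
The mass defect is 79.6553056 − 78.91834 = 0.7369656 u.

0.7370 u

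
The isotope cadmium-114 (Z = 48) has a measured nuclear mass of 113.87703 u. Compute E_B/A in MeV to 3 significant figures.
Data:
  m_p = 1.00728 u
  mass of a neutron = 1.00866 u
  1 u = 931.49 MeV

8.53 MeV/nucleon

Σm = 48·m_p + 66·m_n = 48.34944 + 66.57156 = 114.92100 u
Δm = 114.92100 − 113.87703 = 1.04397 u
Binding energy = Δm·c² = 1.04397 × 931.49 MeV/u = 972.448 MeV
Dividing by A = 114 gives 8.530 MeV per nucleon.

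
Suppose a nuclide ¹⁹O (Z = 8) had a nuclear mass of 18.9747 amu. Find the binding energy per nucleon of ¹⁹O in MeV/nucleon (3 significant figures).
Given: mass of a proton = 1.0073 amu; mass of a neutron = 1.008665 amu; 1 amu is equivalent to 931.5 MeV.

8.78 MeV/nucleon

Total constituent mass: 8 × 1.0073 + 11 × 1.008665 = 19.153715 amu
The mass defect is 19.153715 − 18.9747 = 0.179015 amu.
Converting to energy: 0.179015 amu × 931.5 MeV/amu = 166.752 MeV
Per nucleon: 166.752 / 19 = 8.776 MeV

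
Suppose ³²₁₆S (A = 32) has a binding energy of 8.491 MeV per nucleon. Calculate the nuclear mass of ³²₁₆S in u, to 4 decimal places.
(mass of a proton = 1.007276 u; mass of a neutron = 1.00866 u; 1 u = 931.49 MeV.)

Total binding energy = 32 × 8.491 = 271.712 MeV
Mass defect = 271.712 MeV / (931.49 MeV/u) = 0.291696 u
Constituent mass = 16(1.007276) + 16(1.00866) = 32.254976 u
Nuclear mass = 32.254976 − 0.291696 = 31.963280 u ≈ 31.9633 u (to 4 decimal places)

31.9633 u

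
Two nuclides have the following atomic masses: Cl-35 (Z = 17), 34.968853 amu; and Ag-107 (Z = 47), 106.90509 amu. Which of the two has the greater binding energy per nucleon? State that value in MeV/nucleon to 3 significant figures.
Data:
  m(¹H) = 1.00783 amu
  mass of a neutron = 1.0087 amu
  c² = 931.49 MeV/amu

Cl-35: Σm = 17(1.00783) + 18(1.0087) = 35.28971 amu; Δm = 0.320857 amu; E_B = 298.88 MeV; E_B/A = 8.539 MeV
Ag-107: Σm = 47(1.00783) + 60(1.0087) = 107.89001 amu; Δm = 0.98492 amu; E_B = 917.44 MeV; E_B/A = 8.574 MeV
Ag-107 has the higher binding energy per nucleon, so it is the more tightly bound nucleus.

Ag-107; 8.57 MeV/nucleon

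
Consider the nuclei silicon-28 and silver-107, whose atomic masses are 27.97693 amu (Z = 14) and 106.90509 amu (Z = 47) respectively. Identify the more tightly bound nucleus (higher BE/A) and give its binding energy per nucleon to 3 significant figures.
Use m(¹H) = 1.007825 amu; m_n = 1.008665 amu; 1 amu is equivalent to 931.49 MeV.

silicon-28: Σm = 14(1.007825) + 14(1.008665) = 28.230860 amu; Δm = 0.253930 amu; E_B = 236.53 MeV; E_B/A = 8.448 MeV
silver-107: Σm = 47(1.007825) + 60(1.008665) = 107.887675 amu; Δm = 0.982585 amu; E_B = 915.27 MeV; E_B/A = 8.554 MeV
silver-107 has the higher binding energy per nucleon, so it is the more tightly bound nucleus.

silver-107; 8.55 MeV/nucleon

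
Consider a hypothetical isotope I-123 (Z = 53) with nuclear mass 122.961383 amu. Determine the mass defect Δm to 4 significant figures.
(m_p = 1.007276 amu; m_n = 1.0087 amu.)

1.033 amu

Total constituent mass: 53 × 1.007276 + 70 × 1.0087 = 123.994628 amu
Mass defect Δm = 123.994628 − 122.961383 = 1.033245 amu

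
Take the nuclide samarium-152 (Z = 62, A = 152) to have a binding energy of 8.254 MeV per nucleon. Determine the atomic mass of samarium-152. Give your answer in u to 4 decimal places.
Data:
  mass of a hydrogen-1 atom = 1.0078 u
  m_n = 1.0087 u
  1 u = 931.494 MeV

151.9197 u

Total binding energy = 152 × 8.254 = 1254.608 MeV
Mass defect = 1254.608 MeV / (931.494 MeV/u) = 1.346877 u
Constituent mass = 62(1.0078) + 90(1.0087) = 153.2666 u
Atomic mass = 153.2666 − 1.346877 = 151.919723 u ≈ 151.9197 u (to 4 decimal places)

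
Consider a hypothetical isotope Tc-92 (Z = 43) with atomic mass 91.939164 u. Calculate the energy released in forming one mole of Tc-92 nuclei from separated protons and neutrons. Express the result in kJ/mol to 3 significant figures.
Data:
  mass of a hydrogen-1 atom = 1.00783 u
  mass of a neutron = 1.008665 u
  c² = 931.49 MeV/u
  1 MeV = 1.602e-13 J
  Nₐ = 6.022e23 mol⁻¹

7.39e+10 kJ/mol

The nucleus contains 43 protons and 92 − 43 = 49 neutrons.
Total constituent mass: 43 × 1.00783 + 49 × 1.008665 = 92.761275 u
The mass defect is 92.761275 − 91.939164 = 0.822111 u.
E_B = 0.822111 × 931.49 = 765.788 MeV
Per nucleus in joules: 765.788 MeV × 1.602e-13 J/MeV = 1.2268e-10 J
Per mole: 1.2268e-10 J × 6.022e23 mol⁻¹ = 7.3878e+13 J/mol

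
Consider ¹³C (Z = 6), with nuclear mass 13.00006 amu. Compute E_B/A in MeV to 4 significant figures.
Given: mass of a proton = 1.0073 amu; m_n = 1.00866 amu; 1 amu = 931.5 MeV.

7.478 MeV/nucleon

The nucleus contains 6 protons and 13 − 6 = 7 neutrons.
Total constituent mass: 6 × 1.0073 + 7 × 1.00866 = 13.10442 amu
The mass defect is 13.10442 − 13.00006 = 0.10436 amu.
Converting to energy: 0.10436 amu × 931.5 MeV/amu = 97.2113 MeV
Per nucleon: 97.2113 / 13 = 7.478 MeV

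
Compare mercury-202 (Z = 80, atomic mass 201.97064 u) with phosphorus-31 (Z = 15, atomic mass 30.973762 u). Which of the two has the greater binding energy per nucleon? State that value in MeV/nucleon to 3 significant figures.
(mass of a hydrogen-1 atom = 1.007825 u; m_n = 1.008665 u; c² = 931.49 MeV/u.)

phosphorus-31; 8.48 MeV/nucleon

mercury-202: Σm = 80(1.007825) + 122(1.008665) = 203.683130 u; Δm = 1.712490 u; E_B = 1595.2 MeV; E_B/A = 7.897 MeV
phosphorus-31: Σm = 15(1.007825) + 16(1.008665) = 31.256015 u; Δm = 0.282253 u; E_B = 262.92 MeV; E_B/A = 8.481 MeV
phosphorus-31 has the higher binding energy per nucleon, so it is the more tightly bound nucleus.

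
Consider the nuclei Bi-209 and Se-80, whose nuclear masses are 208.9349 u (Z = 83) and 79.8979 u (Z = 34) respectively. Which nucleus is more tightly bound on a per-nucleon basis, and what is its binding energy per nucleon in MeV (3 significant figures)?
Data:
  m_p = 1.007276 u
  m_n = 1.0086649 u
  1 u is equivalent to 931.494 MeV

Bi-209: Σm = 83(1.007276) + 126(1.0086649) = 210.6956854 u; Δm = 1.7607854 u; E_B = 1640.2 MeV; E_B/A = 7.848 MeV
Se-80: Σm = 34(1.007276) + 46(1.0086649) = 80.6459694 u; Δm = 0.7480694 u; E_B = 696.82 MeV; E_B/A = 8.710 MeV
Se-80 has the higher binding energy per nucleon, so it is the more tightly bound nucleus.

Se-80; 8.71 MeV/nucleon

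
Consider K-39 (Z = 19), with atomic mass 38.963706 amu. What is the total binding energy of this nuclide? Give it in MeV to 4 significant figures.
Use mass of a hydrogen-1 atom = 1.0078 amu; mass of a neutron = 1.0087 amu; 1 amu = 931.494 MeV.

Z = 19, so N = A − Z = 39 − 19 = 20.
Σm = 19·m(¹H) + 20·m_n = 19.1482 + 20.1740 = 39.3222 amu
Δm = 39.3222 − 38.963706 = 0.358494 amu
E_B = 0.358494 × 931.494 = 333.935 MeV

333.9 MeV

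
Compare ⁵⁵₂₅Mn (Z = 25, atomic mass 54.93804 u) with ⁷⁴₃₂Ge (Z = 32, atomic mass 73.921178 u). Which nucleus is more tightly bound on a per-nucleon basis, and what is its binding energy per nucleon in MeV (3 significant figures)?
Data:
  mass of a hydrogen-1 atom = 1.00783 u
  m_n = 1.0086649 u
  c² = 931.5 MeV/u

⁵⁵₂₅Mn: Σm = 25(1.00783) + 30(1.0086649) = 55.4556970 u; Δm = 0.5176570 u; E_B = 482.20 MeV; E_B/A = 8.767 MeV
⁷⁴₃₂Ge: Σm = 32(1.00783) + 42(1.0086649) = 74.6144858 u; Δm = 0.6933078 u; E_B = 645.82 MeV; E_B/A = 8.727 MeV
⁵⁵₂₅Mn has the higher binding energy per nucleon, so it is the more tightly bound nucleus.

⁵⁵₂₅Mn; 8.77 MeV/nucleon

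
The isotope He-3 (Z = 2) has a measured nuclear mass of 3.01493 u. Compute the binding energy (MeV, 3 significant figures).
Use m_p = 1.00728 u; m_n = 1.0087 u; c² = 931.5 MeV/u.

Z = 2, so N = A − Z = 3 − 2 = 1.
Total constituent mass: 2 × 1.00728 + 1 × 1.0087 = 3.02326 u
The mass defect is 3.02326 − 3.01493 = 0.00833 u.
Binding energy = Δm·c² = 0.00833 × 931.5 MeV/u = 7.75940 MeV

7.76 MeV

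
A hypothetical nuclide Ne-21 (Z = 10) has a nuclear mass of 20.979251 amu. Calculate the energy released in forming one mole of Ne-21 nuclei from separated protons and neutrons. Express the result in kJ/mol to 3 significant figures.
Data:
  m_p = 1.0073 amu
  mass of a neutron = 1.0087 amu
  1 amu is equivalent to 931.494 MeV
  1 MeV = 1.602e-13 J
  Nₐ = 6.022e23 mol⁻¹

1.70e+10 kJ/mol

With 10 protons and 11 neutrons (A = 21):
Total constituent mass: 10 × 1.0073 + 11 × 1.0087 = 21.1687 amu
The mass defect is 21.1687 − 20.979251 = 0.189449 amu.
Converting to energy: 0.189449 amu × 931.494 MeV/amu = 176.471 MeV
Per nucleus in joules: 176.471 MeV × 1.602e-13 J/MeV = 2.8271e-11 J
Per mole: 2.8271e-11 J × 6.022e23 mol⁻¹ = 1.7025e+13 J/mol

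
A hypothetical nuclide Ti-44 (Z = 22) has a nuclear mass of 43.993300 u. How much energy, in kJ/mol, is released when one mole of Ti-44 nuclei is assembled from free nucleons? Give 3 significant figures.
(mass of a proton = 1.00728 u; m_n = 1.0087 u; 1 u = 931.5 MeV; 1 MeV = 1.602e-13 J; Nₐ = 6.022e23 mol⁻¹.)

3.22e+10 kJ/mol

Σm = 22·m_p + 22·m_n = 22.16016 + 22.1914 = 44.35156 u
Mass defect Δm = 44.35156 − 43.993300 = 0.358260 u
E_B = 0.358260 × 931.5 = 333.719 MeV
Per nucleus in joules: 333.719 MeV × 1.602e-13 J/MeV = 5.3462e-11 J
Per mole: 5.3462e-11 J × 6.022e23 mol⁻¹ = 3.2195e+13 J/mol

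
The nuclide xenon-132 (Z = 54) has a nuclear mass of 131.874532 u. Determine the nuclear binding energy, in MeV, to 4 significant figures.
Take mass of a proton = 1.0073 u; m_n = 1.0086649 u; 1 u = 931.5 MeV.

The nucleus contains 54 protons and 132 − 54 = 78 neutrons.
Total constituent mass: 54 × 1.0073 + 78 × 1.0086649 = 133.0700622 u
Mass defect Δm = 133.0700622 − 131.874532 = 1.1955302 u
E_B = 1.1955302 × 931.5 = 1113.64 MeV

1114 MeV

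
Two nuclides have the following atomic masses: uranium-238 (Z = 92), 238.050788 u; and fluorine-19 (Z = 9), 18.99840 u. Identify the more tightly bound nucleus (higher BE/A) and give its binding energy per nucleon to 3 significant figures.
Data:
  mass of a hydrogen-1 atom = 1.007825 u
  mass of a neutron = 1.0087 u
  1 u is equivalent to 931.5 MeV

fluorine-19; 7.80 MeV/nucleon

uranium-238: Σm = 92(1.007825) + 146(1.0087) = 239.990100 u; Δm = 1.939312 u; E_B = 1806.5 MeV; E_B/A = 7.590 MeV
fluorine-19: Σm = 9(1.007825) + 10(1.0087) = 19.157425 u; Δm = 0.159025 u; E_B = 148.13 MeV; E_B/A = 7.796 MeV
fluorine-19 has the higher binding energy per nucleon, so it is the more tightly bound nucleus.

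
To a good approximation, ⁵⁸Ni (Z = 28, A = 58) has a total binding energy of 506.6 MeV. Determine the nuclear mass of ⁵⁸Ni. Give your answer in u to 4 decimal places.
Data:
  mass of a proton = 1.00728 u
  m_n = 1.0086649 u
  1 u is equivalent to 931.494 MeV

Mass defect = 506.6 MeV / (931.494 MeV/u) = 0.543858 u
Constituent mass = 28(1.00728) + 30(1.0086649) = 58.4637870 u
Nuclear mass = 58.4637870 − 0.543858 = 57.9199290 u ≈ 57.9199 u (to 4 decimal places)

57.9199 u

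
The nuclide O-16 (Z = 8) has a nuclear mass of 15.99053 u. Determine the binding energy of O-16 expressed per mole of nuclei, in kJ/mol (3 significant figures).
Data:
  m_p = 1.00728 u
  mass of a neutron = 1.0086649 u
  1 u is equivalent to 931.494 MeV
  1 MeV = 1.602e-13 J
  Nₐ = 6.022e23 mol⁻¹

Z = 8, so N = A − Z = 16 − 8 = 8.
Total constituent mass: 8 × 1.00728 + 8 × 1.0086649 = 16.1275592 u
Δm = 16.1275592 − 15.99053 = 0.1370292 u
E_B = 0.1370292 × 931.494 = 127.642 MeV
Per nucleus in joules: 127.642 MeV × 1.602e-13 J/MeV = 2.0448e-11 J
Per mole: 2.0448e-11 J × 6.022e23 mol⁻¹ = 1.2314e+13 J/mol

1.23e+10 kJ/mol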